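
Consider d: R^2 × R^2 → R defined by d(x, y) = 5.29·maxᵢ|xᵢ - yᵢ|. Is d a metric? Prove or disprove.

Yes. The L∞ (Chebyshev) norm induces a metric on R^2, and multiplying a metric by a positive constant 5.29 > 0 preserves all four axioms: non-negativity (5.29·||x-y|| ≥ 0), identity (5.29·||x-y|| = 0 ⟺ ||x-y|| = 0 ⟺ x = y), symmetry (||x-y|| = ||y-x||), and the triangle inequality (5.29·||x-z|| ≤ 5.29·||x-y|| + 5.29·||y-z||). So d is a metric.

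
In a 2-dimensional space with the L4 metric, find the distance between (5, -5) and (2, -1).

(Σ|x_i - y_i|^4)^(1/4) = (|5 - 2|^4 + |-5 - (-1)|^4)^(1/4)
= (3^4 + 4^4)^(1/4) = (81 + 256)^(1/4) = (337)^(1/4) ≈ 4.2846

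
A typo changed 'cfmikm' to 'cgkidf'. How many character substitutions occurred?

Differing positions: 2, 3, 5, 6. Hamming distance = 4.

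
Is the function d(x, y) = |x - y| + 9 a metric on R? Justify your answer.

No. d fails identity of indiscernibles (specifically d(x,x) = 0): d(-1, -1) = |-1 - (-1)| + 9 = 0 + 9 = 9 ≠ 0.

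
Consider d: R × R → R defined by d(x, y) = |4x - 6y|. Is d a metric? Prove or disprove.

No. d fails symmetry: d(8, 4) = |4·8 - 6·4| = |8| = 8, but d(4, 8) = |4·4 - 6·8| = |-32| = 32. Since 8 ≠ 32, d(x,y) ≠ d(y,x) in general.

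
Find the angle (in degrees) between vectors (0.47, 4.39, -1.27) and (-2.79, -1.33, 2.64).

With u = (0.47, 4.39, -1.27), v = (-2.79, -1.33, 2.64):
u·v = 0.47·(-2.79) + 4.39·(-1.33) + (-1.27)·2.64 = (-1.3113) + (-5.8387) + (-3.3528) = -10.5028.
|u| = √(0.47² + 4.39² + (-1.27)²) = √(0.2209 + 19.2721 + 1.6129) = √21.1059, |v| = √((-2.79)² + (-1.33)² + 2.64²) = √(7.7841 + 1.7689 + 6.9696) = √16.5226.
cos θ = (u·v)/(|u||v|) = -10.5028/(√21.1059·√16.5226) ≈ -0.562424
θ = arccos(-0.562424) ≈ 124.22°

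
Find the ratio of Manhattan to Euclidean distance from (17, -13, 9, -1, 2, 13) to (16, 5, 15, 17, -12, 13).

L1 = |17 - 16| + |-13 - 5| + |9 - 15| + |-1 - 17| + |2 - (-12)| + |13 - 13| = 1 + 18 + 6 + 18 + 14 + 0 = 57
L2 = √(1² + 18² + 6² + 18² + 14² + 0²) = √881 ≈ 29.6816
L1 ≥ L2 always (equality iff movement is along one axis); L1 > L2 here.
Ratio L1/L2 = 57/√881 ≈ 1.9204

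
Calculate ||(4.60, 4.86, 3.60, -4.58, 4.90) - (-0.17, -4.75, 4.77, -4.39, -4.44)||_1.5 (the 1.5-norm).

(Σ|x_i - y_i|^1.5)^(1/1.5) = (|4.6 - (-0.17)|^1.5 + |4.86 - (-4.75)|^1.5 + |3.6 - 4.77|^1.5 + |-4.58 - (-4.39)|^1.5 + |4.9 - (-4.44)|^1.5)^(1/1.5)
= (4.77^1.5 + 9.61^1.5 + 1.17^1.5 + 0.19^1.5 + 9.34^1.5)^(1/1.5) ≈ (10.4178 + 29.791 + 1.2655 + 0.0828 + 28.5444)^(1/1.5) = (70.1015)^(1/1.5) ≈ 17.0014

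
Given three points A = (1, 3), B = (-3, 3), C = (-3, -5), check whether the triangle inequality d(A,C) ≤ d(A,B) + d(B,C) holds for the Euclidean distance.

d(A,B) = √(4² + 0²) = √16 = 4, d(B,C) = √(0² + 8²) = √64 = 8, d(A,C) = √(4² + 8²) = √80 ≈ 8.9443.
d(A,C) ≈ 8.9443 ≤ 4 + 8 = 12. Triangle inequality is satisfied.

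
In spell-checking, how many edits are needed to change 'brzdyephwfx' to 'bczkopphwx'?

Let D[i][j] be the edit distance between the first i characters of 'brzdyephwfx' and the first j characters of 'bczkopphwx', with D[i][0] = i, D[0][j] = j, and D[i][j] = D[i-1][j-1] if the characters match, else 1 + min(D[i-1][j], D[i][j-1], D[i-1][j-1]). Filling the table (rows: prefixes of 'brzdyephwfx', columns: prefixes of 'bczkopphwx'):
     ε  b  c  z  k  o  p  p  h  w  x
  ε  0  1  2  3  4  5  6  7  8  9 10
  b  1  0  1  2  3  4  5  6  7  8  9
  r  2  1  1  2  3  4  5  6  7  8  9
  z  3  2  2  1  2  3  4  5  6  7  8
  d  4  3  3  2  2  3  4  5  6  7  8
  y  5  4  4  3  3  3  4  5  6  7  8
  e  6  5  5  4  4  4  4  5  6  7  8
  p  7  6  6  5  5  5  4  4  5  6  7
  h  8  7  7  6  6  6  5  5  4  5  6
  w  9  8  8  7  7  7  6  6  5  4  5
  f 10  9  9  8  8  8  7  7  6  5  5
  x 11 10 10  9  9  9  8  8  7  6  5
The bottom-right entry gives D[11][10] = 5, so no sequence of fewer than 5 edits works. Backtracking through the table gives one optimal edit sequence (5 edits):
  brzdyephwfx → bczdyephwfx (sub r→c @2)
  bczdyephwfx → bczkyephwfx (sub d→k @4)
  bczkyephwfx → bczkoephwfx (sub y→o @5)
  bczkoephwfx → bczkopphwfx (sub e→p @6)
  bczkopphwfx → bczkopphwx (del f @10)
Edit distance = 5.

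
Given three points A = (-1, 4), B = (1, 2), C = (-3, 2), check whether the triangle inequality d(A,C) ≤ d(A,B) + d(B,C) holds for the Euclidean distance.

d(A,B) = √(2² + 2²) = √8 ≈ 2.8284, d(B,C) = √(4² + 0²) = √16 = 4, d(A,C) = √(2² + 2²) = √8 ≈ 2.8284.
d(A,C) ≈ 2.8284 ≤ 2.8284 + 4 = 6.8284. Triangle inequality is satisfied.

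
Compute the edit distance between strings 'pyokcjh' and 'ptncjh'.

Let D[i][j] be the edit distance between the first i characters of 'pyokcjh' and the first j characters of 'ptncjh', with D[i][0] = i, D[0][j] = j, and D[i][j] = D[i-1][j-1] if the characters match, else 1 + min(D[i-1][j], D[i][j-1], D[i-1][j-1]). Filling the table (rows: prefixes of 'pyokcjh', columns: prefixes of 'ptncjh'):
     ε  p  t  n  c  j  h
  ε  0  1  2  3  4  5  6
  p  1  0  1  2  3  4  5
  y  2  1  1  2  3  4  5
  o  3  2  2  2  3  4  5
  k  4  3  3  3  3  4  5
  c  5  4  4  4  3  4  5
  j  6  5  5  5  4  3  4
  h  7  6  6  6  5  4  3
The bottom-right entry gives D[7][6] = 3, so no sequence of fewer than 3 edits works. Backtracking through the table gives one optimal edit sequence (3 edits):
  pyokcjh → pokcjh (del y @2)
  pokcjh → ptkcjh (sub o→t @2)
  ptkcjh → ptncjh (sub k→n @3)
Edit distance = 3.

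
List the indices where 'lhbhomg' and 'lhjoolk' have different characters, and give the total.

Differing positions: 3, 4, 6, 7. Hamming distance = 4.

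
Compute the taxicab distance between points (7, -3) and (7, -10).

Σ|x_i - y_i| = |7 - 7| + |-3 - (-10)| = 0 + 7 = 7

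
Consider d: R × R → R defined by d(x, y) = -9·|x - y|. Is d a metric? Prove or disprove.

No. With c = -9 < 0, d fails non-negativity: d(8, 10) = -9·|8 - 10| = -9·2 = -18 < 0.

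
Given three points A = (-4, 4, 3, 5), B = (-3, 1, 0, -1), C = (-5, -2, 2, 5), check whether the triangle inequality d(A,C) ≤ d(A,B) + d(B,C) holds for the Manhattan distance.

d(A,B) = 1 + 3 + 3 + 6 = 13, d(B,C) = 2 + 3 + 2 + 6 = 13, d(A,C) = 1 + 6 + 1 + 0 = 8.
d(A,C) = 8 ≤ 13 + 13 = 26. Triangle inequality is satisfied.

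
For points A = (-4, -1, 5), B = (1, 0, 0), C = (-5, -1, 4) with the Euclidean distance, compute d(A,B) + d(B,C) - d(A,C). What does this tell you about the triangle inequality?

d(A,B) = √(5² + 1² + 5²) = √51 ≈ 7.1414, d(B,C) = √(6² + 1² + 4²) = √53 ≈ 7.2801, d(A,C) = √(1² + 0² + 1²) = √2 ≈ 1.4142.
d(A,B) + d(B,C) - d(A,C) = 7.1414 + 7.2801 - 1.4142 = 14.4215 - 1.4142 = 13.0073 (to 4 decimal places). This is ≥ 0, so the triangle inequality holds for these points.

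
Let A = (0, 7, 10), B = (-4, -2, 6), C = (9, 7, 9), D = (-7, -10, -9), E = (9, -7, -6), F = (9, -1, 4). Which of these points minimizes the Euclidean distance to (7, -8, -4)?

Distances: d(A) ≈ 21.6795, d(B) ≈ 16.0312, d(C) ≈ 19.9499, d(D) = 15, d(E) = 3, d(F) ≈ 10.8167. Nearest: E = (9, -7, -6) with distance 3.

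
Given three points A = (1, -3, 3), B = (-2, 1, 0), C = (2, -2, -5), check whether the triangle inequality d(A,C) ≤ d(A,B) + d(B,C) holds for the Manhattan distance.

d(A,B) = 3 + 4 + 3 = 10, d(B,C) = 4 + 3 + 5 = 12, d(A,C) = 1 + 1 + 8 = 10.
d(A,C) = 10 ≤ 10 + 12 = 22. Triangle inequality is satisfied.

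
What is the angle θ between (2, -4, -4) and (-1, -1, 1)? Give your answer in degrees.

With u = (2, -4, -4), v = (-1, -1, 1):
u·v = 2·(-1) + (-4)·(-1) + (-4)·1 = (-2) + 4 + (-4) = -2.
|u| = √(2² + (-4)² + (-4)²) = √36, |v| = √((-1)² + (-1)² + 1²) = √3, so |u||v| = √(36·3) = √108.
cos θ = (u·v)/(|u||v|) = -2/√108 ≈ -0.19245
θ = arccos(-0.19245) ≈ 101.1°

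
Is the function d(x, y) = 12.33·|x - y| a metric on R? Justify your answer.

Yes. Since |x - y| is a metric on R and 12.33 > 0, the positive scalar multiple 12.33·|x - y| is also a metric: scaling by a positive constant preserves non-negativity, identity (d=0 ⟺ |x-y|=0 ⟺ x=y), symmetry, and the triangle inequality.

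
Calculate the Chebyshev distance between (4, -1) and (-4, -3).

max(|x_i - y_i|) = max(|4 - (-4)|, |-1 - (-3)|) = max(8, 2) = 8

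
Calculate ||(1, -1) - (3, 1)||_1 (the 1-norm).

Σ|x_i - y_i| = |1 - 3| + |-1 - 1| = 2 + 2 = 4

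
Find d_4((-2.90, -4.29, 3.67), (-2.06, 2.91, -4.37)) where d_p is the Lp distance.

(Σ|x_i - y_i|^4)^(1/4) = (|-2.9 - (-2.06)|^4 + |-4.29 - 2.91|^4 + |3.67 - (-4.37)|^4)^(1/4)
= (0.84^4 + 7.2^4 + 8.04^4)^(1/4) ≈ (0.4979 + 2687.3856 + 4178.5365)^(1/4) = (6866.42)^(1/4) ≈ 9.103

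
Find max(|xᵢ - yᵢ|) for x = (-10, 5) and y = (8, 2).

max(|x_i - y_i|) = max(|-10 - 8|, |5 - 2|) = max(18, 3) = 18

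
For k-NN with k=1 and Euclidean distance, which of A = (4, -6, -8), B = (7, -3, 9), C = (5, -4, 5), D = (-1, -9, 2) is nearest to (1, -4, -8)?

Distances: d(A) ≈ 3.6056, d(B) ≈ 18.0555, d(C) ≈ 13.6015, d(D) ≈ 11.3578. Nearest: A = (4, -6, -8) with distance 3.6056.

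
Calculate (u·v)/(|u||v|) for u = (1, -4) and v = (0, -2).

With u = (1, -4), v = (0, -2):
u·v = 1·0 + (-4)·(-2) = 0 + 8 = 8.
|u| = √(1² + (-4)²) = √17, |v| = √(0² + (-2)²) = √4, so |u||v| = √(17·4) = √68.
cos θ = (u·v)/(|u||v|) = 8/√68 ≈ 0.9701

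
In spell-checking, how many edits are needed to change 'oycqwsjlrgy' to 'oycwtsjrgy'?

Let D[i][j] be the edit distance between the first i characters of 'oycqwsjlrgy' and the first j characters of 'oycwtsjrgy', with D[i][0] = i, D[0][j] = j, and D[i][j] = D[i-1][j-1] if the characters match, else 1 + min(D[i-1][j], D[i][j-1], D[i-1][j-1]). Filling the table (rows: prefixes of 'oycqwsjlrgy', columns: prefixes of 'oycwtsjrgy'):
     ε  o  y  c  w  t  s  j  r  g  y
  ε  0  1  2  3  4  5  6  7  8  9 10
  o  1  0  1  2  3  4  5  6  7  8  9
  y  2  1  0  1  2  3  4  5  6  7  8
  c  3  2  1  0  1  2  3  4  5  6  7
  q  4  3  2  1  1  2  3  4  5  6  7
  w  5  4  3  2  1  2  3  4  5  6  7
  s  6  5  4  3  2  2  2  3  4  5  6
  j  7  6  5  4  3  3  3  2  3  4  5
  l  8  7  6  5  4  4  4  3  3  4  5
  r  9  8  7  6  5  5  5  4  3  4  5
  g 10  9  8  7  6  6  6  5  4  3  4
  y 11 10  9  8  7  7  7  6  5  4  3
The bottom-right entry gives D[11][10] = 3, so no sequence of fewer than 3 edits works. Backtracking through the table gives one optimal edit sequence (3 edits):
  oycqwsjlrgy → oycwwsjlrgy (sub q→w @4)
  oycwwsjlrgy → oycwtsjlrgy (sub w→t @5)
  oycwtsjlrgy → oycwtsjrgy (del l @8)
Edit distance = 3.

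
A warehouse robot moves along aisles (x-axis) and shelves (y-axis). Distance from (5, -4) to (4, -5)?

Σ|x_i - y_i| = |5 - 4| + |-4 - (-5)| = 1 + 1 = 2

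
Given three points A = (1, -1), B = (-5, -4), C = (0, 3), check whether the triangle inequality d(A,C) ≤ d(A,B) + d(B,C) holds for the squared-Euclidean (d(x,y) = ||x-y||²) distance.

d(A,B) = 6² + 3² = 45, d(B,C) = 5² + 7² = 74, d(A,C) = 1² + 4² = 17.
d(A,C) = 17 ≤ 45 + 74 = 119. Triangle inequality is satisfied.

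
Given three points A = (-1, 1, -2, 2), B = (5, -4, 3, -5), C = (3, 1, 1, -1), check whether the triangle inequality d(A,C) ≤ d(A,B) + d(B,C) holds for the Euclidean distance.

d(A,B) = √(6² + 5² + 5² + 7²) = √135 ≈ 11.619, d(B,C) = √(2² + 5² + 2² + 4²) = √49 = 7, d(A,C) = √(4² + 0² + 3² + 3²) = √34 ≈ 5.831.
d(A,C) ≈ 5.831 ≤ 11.619 + 7 = 18.619. Triangle inequality is satisfied.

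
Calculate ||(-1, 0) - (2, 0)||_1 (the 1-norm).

Σ|x_i - y_i| = |-1 - 2| + |0 - 0| = 3 + 0 = 3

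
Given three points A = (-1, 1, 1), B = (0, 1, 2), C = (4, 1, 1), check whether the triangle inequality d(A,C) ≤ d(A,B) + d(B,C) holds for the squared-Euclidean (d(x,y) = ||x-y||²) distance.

d(A,B) = 1² + 0² + 1² = 2, d(B,C) = 4² + 0² + 1² = 17, d(A,C) = 5² + 0² + 0² = 25.
d(A,C) = 25 > 2 + 17 = 19. Triangle inequality is VIOLATED. (Squared-Euclidean is not a metric — this is a counterexample.)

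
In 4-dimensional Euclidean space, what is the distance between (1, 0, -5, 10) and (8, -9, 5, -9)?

√(Σ(x_i - y_i)²) = √((1 - 8)² + (0 - (-9))² + (-5 - 5)² + (10 - (-9))²)
= √((-7)² + 9² + (-10)² + 19²) = √(49 + 81 + 100 + 361) = √591 ≈ 24.3105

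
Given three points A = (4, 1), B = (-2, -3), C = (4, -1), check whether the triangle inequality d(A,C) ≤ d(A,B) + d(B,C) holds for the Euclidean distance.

d(A,B) = √(6² + 4²) = √52 ≈ 7.2111, d(B,C) = √(6² + 2²) = √40 ≈ 6.3246, d(A,C) = √(0² + 2²) = √4 = 2.
d(A,C) = 2 ≤ 7.2111 + 6.3246 = 13.5357. Triangle inequality is satisfied.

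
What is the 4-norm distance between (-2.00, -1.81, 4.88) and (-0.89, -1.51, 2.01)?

(Σ|x_i - y_i|^4)^(1/4) = (|-2 - (-0.89)|^4 + |-1.81 - (-1.51)|^4 + |4.88 - 2.01|^4)^(1/4)
= (1.11^4 + 0.3^4 + 2.87^4)^(1/4) ≈ (1.5181 + 0.0081 + 67.8465)^(1/4) = (69.3727)^(1/4) ≈ 2.886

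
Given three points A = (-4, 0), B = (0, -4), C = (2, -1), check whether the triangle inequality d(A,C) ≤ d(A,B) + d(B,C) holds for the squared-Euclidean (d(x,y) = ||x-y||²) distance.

d(A,B) = 4² + 4² = 32, d(B,C) = 2² + 3² = 13, d(A,C) = 6² + 1² = 37.
d(A,C) = 37 ≤ 32 + 13 = 45. Triangle inequality is satisfied.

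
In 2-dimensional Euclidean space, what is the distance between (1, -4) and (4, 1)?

√(Σ(x_i - y_i)²) = √((1 - 4)² + (-4 - 1)²)
= √((-3)² + (-5)²) = √(9 + 25) = √34 ≈ 5.831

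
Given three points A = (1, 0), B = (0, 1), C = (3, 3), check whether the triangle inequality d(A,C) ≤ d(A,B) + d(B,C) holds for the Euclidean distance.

d(A,B) = √(1² + 1²) = √2 ≈ 1.4142, d(B,C) = √(3² + 2²) = √13 ≈ 3.6056, d(A,C) = √(2² + 3²) = √13 ≈ 3.6056.
d(A,C) ≈ 3.6056 ≤ 1.4142 + 3.6056 = 5.0198. Triangle inequality is satisfied.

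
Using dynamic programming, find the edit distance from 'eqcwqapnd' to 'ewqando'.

Let D[i][j] be the edit distance between the first i characters of 'eqcwqapnd' and the first j characters of 'ewqando', with D[i][0] = i, D[0][j] = j, and D[i][j] = D[i-1][j-1] if the characters match, else 1 + min(D[i-1][j], D[i][j-1], D[i-1][j-1]). Filling the table (rows: prefixes of 'eqcwqapnd', columns: prefixes of 'ewqando'):
     ε  e  w  q  a  n  d  o
  ε  0  1  2  3  4  5  6  7
  e  1  0  1  2  3  4  5  6
  q  2  1  1  1  2  3  4  5
  c  3  2  2  2  2  3  4  5
  w  4  3  2  3  3  3  4  5
  q  5  4  3  2  3  4  4  5
  a  6  5  4  3  2  3  4  5
  p  7  6  5  4  3  3  4  5
  n  8  7  6  5  4  3  4  5
  d  9  8  7  6  5  4  3  4
The bottom-right entry gives D[9][7] = 4, so no sequence of fewer than 4 edits works. Backtracking through the table gives one optimal edit sequence (4 edits):
  eqcwqapnd → ecwqapnd (del q @2)
  ecwqapnd → ewqapnd (del c @2)
  ewqapnd → ewqand (del p @5)
  ewqand → ewqando (ins o @7)
Edit distance = 4.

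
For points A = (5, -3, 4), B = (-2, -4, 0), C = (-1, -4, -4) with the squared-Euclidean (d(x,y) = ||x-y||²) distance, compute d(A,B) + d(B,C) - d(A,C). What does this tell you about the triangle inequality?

d(A,B) = 7² + 1² + 4² = 66, d(B,C) = 1² + 0² + 4² = 17, d(A,C) = 6² + 1² + 8² = 101.
d(A,B) + d(B,C) - d(A,C) = 66 + 17 - 101 = 83 - 101 = -18. This is < 0, so the triangle inequality FAILS for these points (squared-Euclidean is not a metric).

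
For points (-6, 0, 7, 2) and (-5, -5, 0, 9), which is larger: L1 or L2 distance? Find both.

L1 = |-6 - (-5)| + |0 - (-5)| + |7 - 0| + |2 - 9| = 1 + 5 + 7 + 7 = 20
L2 = √(1² + 5² + 7² + 7²) = √124 ≈ 11.1355
L1 ≥ L2 always (equality iff movement is along one axis); L1 > L2 here.
Ratio L1/L2 = 20/√124 ≈ 1.7961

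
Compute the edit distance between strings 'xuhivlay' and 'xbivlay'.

Let D[i][j] be the edit distance between the first i characters of 'xuhivlay' and the first j characters of 'xbivlay', with D[i][0] = i, D[0][j] = j, and D[i][j] = D[i-1][j-1] if the characters match, else 1 + min(D[i-1][j], D[i][j-1], D[i-1][j-1]). Filling the table (rows: prefixes of 'xuhivlay', columns: prefixes of 'xbivlay'):
     ε  x  b  i  v  l  a  y
  ε  0  1  2  3  4  5  6  7
  x  1  0  1  2  3  4  5  6
  u  2  1  1  2  3  4  5  6
  h  3  2  2  2  3  4  5  6
  i  4  3  3  2  3  4  5  6
  v  5  4  4  3  2  3  4  5
  l  6  5  5  4  3  2  3  4
  a  7  6  6  5  4  3  2  3
  y  8  7  7  6  5  4  3  2
The bottom-right entry gives D[8][7] = 2, so no sequence of fewer than 2 edits works. Backtracking through the table gives one optimal edit sequence (2 edits):
  xuhivlay → xhivlay (del u @2)
  xhivlay → xbivlay (sub h→b @2)
Edit distance = 2.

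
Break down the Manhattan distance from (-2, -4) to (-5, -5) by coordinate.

Σ|x_i - y_i| = |-2 - (-5)| + |-4 - (-5)| = 3 + 1 = 4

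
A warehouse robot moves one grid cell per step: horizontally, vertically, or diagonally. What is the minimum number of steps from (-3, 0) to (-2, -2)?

max(|x_i - y_i|) = max(|-3 - (-2)|, |0 - (-2)|) = max(1, 2) = 2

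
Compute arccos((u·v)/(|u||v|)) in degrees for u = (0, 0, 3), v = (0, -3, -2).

With u = (0, 0, 3), v = (0, -3, -2):
u·v = 0·0 + 0·(-3) + 3·(-2) = 0 + 0 + (-6) = -6.
|u| = √(0² + 0² + 3²) = √9, |v| = √(0² + (-3)² + (-2)²) = √13, so |u||v| = √(9·13) = √117.
cos θ = (u·v)/(|u||v|) = -6/√117 ≈ -0.5547
θ = arccos(-0.5547) ≈ 123.69°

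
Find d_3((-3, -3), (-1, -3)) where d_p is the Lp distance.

(Σ|x_i - y_i|^3)^(1/3) = (|-3 - (-1)|^3 + |-3 - (-3)|^3)^(1/3)
= (2^3 + 0^3)^(1/3) = (8 + 0)^(1/3) = (8)^(1/3) = 2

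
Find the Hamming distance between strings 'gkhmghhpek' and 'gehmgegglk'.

Differing positions: 2, 6, 7, 8, 9. Hamming distance = 5.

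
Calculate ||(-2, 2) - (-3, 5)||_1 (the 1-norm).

Σ|x_i - y_i| = |-2 - (-3)| + |2 - 5| = 1 + 3 = 4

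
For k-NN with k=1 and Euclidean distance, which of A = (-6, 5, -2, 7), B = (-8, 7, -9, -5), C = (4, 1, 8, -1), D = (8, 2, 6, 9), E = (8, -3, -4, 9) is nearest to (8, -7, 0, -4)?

Distances: d(A) ≈ 21.5639, d(B) ≈ 23.1084, d(C) ≈ 12.3693, d(D) ≈ 16.9115, d(E) ≈ 14.1774. Nearest: C = (4, 1, 8, -1) with distance 12.3693.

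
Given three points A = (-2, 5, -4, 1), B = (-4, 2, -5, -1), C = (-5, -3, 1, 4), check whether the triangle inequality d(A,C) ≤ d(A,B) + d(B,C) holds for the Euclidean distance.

d(A,B) = √(2² + 3² + 1² + 2²) = √18 ≈ 4.2426, d(B,C) = √(1² + 5² + 6² + 5²) = √87 ≈ 9.3274, d(A,C) = √(3² + 8² + 5² + 3²) = √107 ≈ 10.3441.
d(A,C) ≈ 10.3441 ≤ 4.2426 + 9.3274 = 13.57. Triangle inequality is satisfied.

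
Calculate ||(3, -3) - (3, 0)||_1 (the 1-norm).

Σ|x_i - y_i| = |3 - 3| + |-3 - 0| = 0 + 3 = 3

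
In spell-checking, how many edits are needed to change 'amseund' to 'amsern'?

Let D[i][j] be the edit distance between the first i characters of 'amseund' and the first j characters of 'amsern', with D[i][0] = i, D[0][j] = j, and D[i][j] = D[i-1][j-1] if the characters match, else 1 + min(D[i-1][j], D[i][j-1], D[i-1][j-1]). Filling the table (rows: prefixes of 'amseund', columns: prefixes of 'amsern'):
     ε  a  m  s  e  r  n
  ε  0  1  2  3  4  5  6
  a  1  0  1  2  3  4  5
  m  2  1  0  1  2  3  4
  s  3  2  1  0  1  2  3
  e  4  3  2  1  0  1  2
  u  5  4  3  2  1  1  2
  n  6  5  4  3  2  2  1
  d  7  6  5  4  3  3  2
The bottom-right entry gives D[7][6] = 2, so no sequence of fewer than 2 edits works. Backtracking through the table gives one optimal edit sequence (2 edits):
  amseund → amsernd (sub u→r @5)
  amsernd → amsern (del d @7)
Edit distance = 2.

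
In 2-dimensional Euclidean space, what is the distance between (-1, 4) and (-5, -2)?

√(Σ(x_i - y_i)²) = √((-1 - (-5))² + (4 - (-2))²)
= √(4² + 6²) = √(16 + 36) = √52 ≈ 7.2111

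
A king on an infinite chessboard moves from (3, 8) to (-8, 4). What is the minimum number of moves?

max(|x_i - y_i|) = max(|3 - (-8)|, |8 - 4|) = max(11, 4) = 11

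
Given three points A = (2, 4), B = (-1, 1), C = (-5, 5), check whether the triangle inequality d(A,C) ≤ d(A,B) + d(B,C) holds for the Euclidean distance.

d(A,B) = √(3² + 3²) = √18 ≈ 4.2426, d(B,C) = √(4² + 4²) = √32 ≈ 5.6569, d(A,C) = √(7² + 1²) = √50 ≈ 7.0711.
d(A,C) ≈ 7.0711 ≤ 4.2426 + 5.6569 = 9.8995. Triangle inequality is satisfied.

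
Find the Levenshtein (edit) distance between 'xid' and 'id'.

Let D[i][j] be the edit distance between the first i characters of 'xid' and the first j characters of 'id', with D[i][0] = i, D[0][j] = j, and D[i][j] = D[i-1][j-1] if the characters match, else 1 + min(D[i-1][j], D[i][j-1], D[i-1][j-1]). Filling the table (rows: prefixes of 'xid', columns: prefixes of 'id'):
     ε  i  d
  ε  0  1  2
  x  1  1  2
  i  2  1  2
  d  3  2  1
The bottom-right entry gives D[3][2] = 1, so no sequence of fewer than 1 edit works. Backtracking through the table gives one optimal edit sequence (1 edit):
  xid → id (del x @1)
Edit distance = 1.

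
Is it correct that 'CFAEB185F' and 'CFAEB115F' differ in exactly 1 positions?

Differing positions: 7. Hamming distance = 1, so the claim is true.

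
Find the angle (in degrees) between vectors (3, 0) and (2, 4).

With u = (3, 0), v = (2, 4):
u·v = 3·2 + 0·4 = 6 + 0 = 6.
|u| = √(3² + 0²) = √9, |v| = √(2² + 4²) = √20, so |u||v| = √(9·20) = √180.
cos θ = (u·v)/(|u||v|) = 6/√180 ≈ 0.447214
θ = arccos(0.447214) ≈ 63.43°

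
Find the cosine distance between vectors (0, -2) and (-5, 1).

With u = (0, -2), v = (-5, 1):
u·v = 0·(-5) + (-2)·1 = 0 + (-2) = -2.
|u| = √(0² + (-2)²) = √4, |v| = √((-5)² + 1²) = √26, so |u||v| = √(4·26) = √104.
cos θ = (u·v)/(|u||v|) = -2/√104 ≈ -0.1961
Cosine distance = 1 - cos θ ≈ 1 - (-0.1961) = 1.1961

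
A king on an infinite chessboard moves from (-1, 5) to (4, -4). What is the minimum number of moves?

max(|x_i - y_i|) = max(|-1 - 4|, |5 - (-4)|) = max(5, 9) = 9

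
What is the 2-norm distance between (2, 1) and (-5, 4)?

(Σ|x_i - y_i|^2)^(1/2) = (|2 - (-5)|^2 + |1 - 4|^2)^(1/2)
= (7^2 + 3^2)^(1/2) = (49 + 9)^(1/2) = (58)^(1/2) ≈ 7.6158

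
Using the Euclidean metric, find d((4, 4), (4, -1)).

√(Σ(x_i - y_i)²) = √((4 - 4)² + (4 - (-1))²)
= √(0² + 5²) = √(0 + 25) = √25 = 5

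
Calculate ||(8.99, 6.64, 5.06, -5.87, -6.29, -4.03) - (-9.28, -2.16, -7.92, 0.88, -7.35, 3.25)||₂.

√(Σ(x_i - y_i)²) = √((8.99 - (-9.28))² + (6.64 - (-2.16))² + (5.06 - (-7.92))² + (-5.87 - 0.88)² + (-6.29 - (-7.35))² + (-4.03 - 3.25)²)
= √(18.27² + 8.8² + 12.98² + (-6.75)² + 1.06² + (-7.28)²) = √(333.7929 + 77.44 + 168.4804 + 45.5625 + 1.1236 + 52.9984) = √679.3978 ≈ 26.0653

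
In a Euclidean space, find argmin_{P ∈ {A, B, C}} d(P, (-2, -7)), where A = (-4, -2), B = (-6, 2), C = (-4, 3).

Distances: d(A) ≈ 5.3852, d(B) ≈ 9.8489, d(C) ≈ 10.198. Nearest: A = (-4, -2) with distance 5.3852.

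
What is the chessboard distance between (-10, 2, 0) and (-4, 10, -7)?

max(|x_i - y_i|) = max(|-10 - (-4)|, |2 - 10|, |0 - (-7)|) = max(6, 8, 7) = 8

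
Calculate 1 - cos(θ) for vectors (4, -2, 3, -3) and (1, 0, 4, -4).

With u = (4, -2, 3, -3), v = (1, 0, 4, -4):
u·v = 4·1 + (-2)·0 + 3·4 + (-3)·(-4) = 4 + 0 + 12 + 12 = 28.
|u| = √(4² + (-2)² + 3² + (-3)²) = √38, |v| = √(1² + 0² + 4² + (-4)²) = √33, so |u||v| = √(38·33) = √1254.
cos θ = (u·v)/(|u||v|) = 28/√1254 ≈ 0.7907
Cosine distance = 1 - cos θ ≈ 1 - 0.7907 = 0.2093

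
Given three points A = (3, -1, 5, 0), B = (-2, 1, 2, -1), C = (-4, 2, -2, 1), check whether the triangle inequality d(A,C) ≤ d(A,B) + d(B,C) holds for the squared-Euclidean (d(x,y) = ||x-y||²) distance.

d(A,B) = 5² + 2² + 3² + 1² = 39, d(B,C) = 2² + 1² + 4² + 2² = 25, d(A,C) = 7² + 3² + 7² + 1² = 108.
d(A,C) = 108 > 39 + 25 = 64. Triangle inequality is VIOLATED. (Squared-Euclidean is not a metric — this is a counterexample.)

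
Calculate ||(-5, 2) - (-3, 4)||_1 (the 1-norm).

Σ|x_i - y_i| = |-5 - (-3)| + |2 - 4| = 2 + 2 = 4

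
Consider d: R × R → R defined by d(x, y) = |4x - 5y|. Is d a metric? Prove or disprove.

No. d fails symmetry: d(4, 9) = |4·4 - 5·9| = |-29| = 29, but d(9, 4) = |4·9 - 5·4| = |16| = 16. Since 29 ≠ 16, d(x,y) ≠ d(y,x) in general.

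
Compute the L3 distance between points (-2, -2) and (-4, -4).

(Σ|x_i - y_i|^3)^(1/3) = (|-2 - (-4)|^3 + |-2 - (-4)|^3)^(1/3)
= (2^3 + 2^3)^(1/3) = (8 + 8)^(1/3) = (16)^(1/3) ≈ 2.5198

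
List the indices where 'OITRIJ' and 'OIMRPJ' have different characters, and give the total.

Differing positions: 3, 5. Hamming distance = 2.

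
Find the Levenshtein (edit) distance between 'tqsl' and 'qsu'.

Let D[i][j] be the edit distance between the first i characters of 'tqsl' and the first j characters of 'qsu', with D[i][0] = i, D[0][j] = j, and D[i][j] = D[i-1][j-1] if the characters match, else 1 + min(D[i-1][j], D[i][j-1], D[i-1][j-1]). Filling the table (rows: prefixes of 'tqsl', columns: prefixes of 'qsu'):
     ε  q  s  u
  ε  0  1  2  3
  t  1  1  2  3
  q  2  1  2  3
  s  3  2  1  2
  l  4  3  2  2
The bottom-right entry gives D[4][3] = 2, so no sequence of fewer than 2 edits works. Backtracking through the table gives one optimal edit sequence (2 edits):
  tqsl → qsl (del t @1)
  qsl → qsu (sub l→u @3)
Edit distance = 2.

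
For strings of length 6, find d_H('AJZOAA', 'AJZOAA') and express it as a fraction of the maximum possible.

Differing positions: none. Hamming distance = 0. The maximum possible Hamming distance for length-6 strings is 6, so d_H/6 = 0/6 = 0.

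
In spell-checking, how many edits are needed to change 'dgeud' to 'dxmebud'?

Let D[i][j] be the edit distance between the first i characters of 'dgeud' and the first j characters of 'dxmebud', with D[i][0] = i, D[0][j] = j, and D[i][j] = D[i-1][j-1] if the characters match, else 1 + min(D[i-1][j], D[i][j-1], D[i-1][j-1]). Filling the table (rows: prefixes of 'dgeud', columns: prefixes of 'dxmebud'):
     ε  d  x  m  e  b  u  d
  ε  0  1  2  3  4  5  6  7
  d  1  0  1  2  3  4  5  6
  g  2  1  1  2  3  4  5  6
  e  3  2  2  2  2  3  4  5
  u  4  3  3  3  3  3  3  4
  d  5  4  4  4  4  4  4  3
The bottom-right entry gives D[5][7] = 3, so no sequence of fewer than 3 edits works. Backtracking through the table gives one optimal edit sequence (3 edits):
  dgeud → dxgeud (ins x @2)
  dxgeud → dxmeud (sub g→m @3)
  dxmeud → dxmebud (ins b @5)
Edit distance = 3.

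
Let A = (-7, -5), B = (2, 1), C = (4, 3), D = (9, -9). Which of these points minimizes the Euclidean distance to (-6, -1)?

Distances: d(A) ≈ 4.1231, d(B) ≈ 8.2462, d(C) ≈ 10.7703, d(D) = 17. Nearest: A = (-7, -5) with distance 4.1231.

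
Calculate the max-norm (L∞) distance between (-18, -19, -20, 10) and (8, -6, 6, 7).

max(|x_i - y_i|) = max(|-18 - 8|, |-19 - (-6)|, |-20 - 6|, |10 - 7|) = max(26, 13, 26, 3) = 26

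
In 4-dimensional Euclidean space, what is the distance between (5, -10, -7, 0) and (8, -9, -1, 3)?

√(Σ(x_i - y_i)²) = √((5 - 8)² + (-10 - (-9))² + (-7 - (-1))² + (0 - 3)²)
= √((-3)² + (-1)² + (-6)² + (-3)²) = √(9 + 1 + 36 + 9) = √55 ≈ 7.4162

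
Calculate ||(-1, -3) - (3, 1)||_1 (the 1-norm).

Σ|x_i - y_i| = |-1 - 3| + |-3 - 1| = 4 + 4 = 8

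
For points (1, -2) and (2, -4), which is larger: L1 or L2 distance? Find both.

L1 = |1 - 2| + |-2 - (-4)| = 1 + 2 = 3
L2 = √(1² + 2²) = √5 ≈ 2.2361
L1 ≥ L2 always (equality iff movement is along one axis); L1 > L2 here.
Ratio L1/L2 = 3/√5 ≈ 1.3416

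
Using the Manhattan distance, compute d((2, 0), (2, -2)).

Σ|x_i - y_i| = |2 - 2| + |0 - (-2)| = 0 + 2 = 2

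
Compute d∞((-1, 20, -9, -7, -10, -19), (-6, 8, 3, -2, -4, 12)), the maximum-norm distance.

max(|x_i - y_i|) = max(|-1 - (-6)|, |20 - 8|, |-9 - 3|, |-7 - (-2)|, |-10 - (-4)|, |-19 - 12|) = max(5, 12, 12, 5, 6, 31) = 31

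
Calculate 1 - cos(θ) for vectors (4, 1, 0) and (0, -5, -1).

With u = (4, 1, 0), v = (0, -5, -1):
u·v = 4·0 + 1·(-5) + 0·(-1) = 0 + (-5) + 0 = -5.
|u| = √(4² + 1² + 0²) = √17, |v| = √(0² + (-5)² + (-1)²) = √26, so |u||v| = √(17·26) = √442.
cos θ = (u·v)/(|u||v|) = -5/√442 ≈ -0.2378
Cosine distance = 1 - cos θ ≈ 1 - (-0.2378) = 1.2378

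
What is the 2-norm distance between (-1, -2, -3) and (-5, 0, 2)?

(Σ|x_i - y_i|^2)^(1/2) = (|-1 - (-5)|^2 + |-2 - 0|^2 + |-3 - 2|^2)^(1/2)
= (4^2 + 2^2 + 5^2)^(1/2) = (16 + 4 + 25)^(1/2) = (45)^(1/2) ≈ 6.7082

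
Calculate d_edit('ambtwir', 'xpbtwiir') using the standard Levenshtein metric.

Let D[i][j] be the edit distance between the first i characters of 'ambtwir' and the first j characters of 'xpbtwiir', with D[i][0] = i, D[0][j] = j, and D[i][j] = D[i-1][j-1] if the characters match, else 1 + min(D[i-1][j], D[i][j-1], D[i-1][j-1]). Filling the table (rows: prefixes of 'ambtwir', columns: prefixes of 'xpbtwiir'):
     ε  x  p  b  t  w  i  i  r
  ε  0  1  2  3  4  5  6  7  8
  a  1  1  2  3  4  5  6  7  8
  m  2  2  2  3  4  5  6  7  8
  b  3  3  3  2  3  4  5  6  7
  t  4  4  4  3  2  3  4  5  6
  w  5  5  5  4  3  2  3  4  5
  i  6  6  6  5  4  3  2  3  4
  r  7  7  7  6  5  4  3  3  3
The bottom-right entry gives D[7][8] = 3, so no sequence of fewer than 3 edits works. Backtracking through the table gives one optimal edit sequence (3 edits):
  ambtwir → xmbtwir (sub a→x @1)
  xmbtwir → xpbtwir (sub m→p @2)
  xpbtwir → xpbtwiir (ins i @6)
Edit distance = 3.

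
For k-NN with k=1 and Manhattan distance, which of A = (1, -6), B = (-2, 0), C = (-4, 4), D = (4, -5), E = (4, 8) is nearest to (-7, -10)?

Distances: d(A) = 12, d(B) = 15, d(C) = 17, d(D) = 16, d(E) = 29. Nearest: A = (1, -6) with distance 12.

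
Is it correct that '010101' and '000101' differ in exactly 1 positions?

Differing positions: 2. Hamming distance = 1, so the claim is true.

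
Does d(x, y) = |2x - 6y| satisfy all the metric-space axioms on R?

No. d fails symmetry: d(2, 6) = |2·2 - 6·6| = |-32| = 32, but d(6, 2) = |2·6 - 6·2| = |0| = 0. Since 32 ≠ 0, d(x,y) ≠ d(y,x) in general.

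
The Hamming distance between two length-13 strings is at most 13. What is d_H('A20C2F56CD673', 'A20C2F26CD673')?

Differing positions: 7. Hamming distance = 1. The maximum possible Hamming distance for length-13 strings is 13, so d_H/13 = 1/13 ≈ 0.0769.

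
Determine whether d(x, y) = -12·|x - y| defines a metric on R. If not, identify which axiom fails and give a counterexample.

No. With c = -12 < 0, d fails non-negativity: d(1, 5) = -12·|1 - 5| = -12·4 = -48 < 0.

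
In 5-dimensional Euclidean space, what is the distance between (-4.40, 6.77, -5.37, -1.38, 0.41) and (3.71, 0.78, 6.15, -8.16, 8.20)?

√(Σ(x_i - y_i)²) = √((-4.4 - 3.71)² + (6.77 - 0.78)² + (-5.37 - 6.15)² + (-1.38 - (-8.16))² + (0.41 - 8.2)²)
= √((-8.11)² + 5.99² + (-11.52)² + 6.78² + (-7.79)²) = √(65.7721 + 35.8801 + 132.7104 + 45.9684 + 60.6841) = √341.0151 ≈ 18.4666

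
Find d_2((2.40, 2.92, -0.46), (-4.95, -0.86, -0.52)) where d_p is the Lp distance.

(Σ|x_i - y_i|^2)^(1/2) = (|2.4 - (-4.95)|^2 + |2.92 - (-0.86)|^2 + |-0.46 - (-0.52)|^2)^(1/2)
= (7.35^2 + 3.78^2 + 0.06^2)^(1/2) = (54.0225 + 14.2884 + 0.0036)^(1/2) = (68.3145)^(1/2) ≈ 8.2653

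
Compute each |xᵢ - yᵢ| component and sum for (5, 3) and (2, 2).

Σ|x_i - y_i| = |5 - 2| + |3 - 2| = 3 + 1 = 4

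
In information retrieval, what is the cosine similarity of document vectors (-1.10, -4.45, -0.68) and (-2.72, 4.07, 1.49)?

With u = (-1.10, -4.45, -0.68), v = (-2.72, 4.07, 1.49):
u·v = (-1.1)·(-2.72) + (-4.45)·4.07 + (-0.68)·1.49 = 2.992 + (-18.1115) + (-1.0132) = -16.1327.
|u| = √((-1.1)² + (-4.45)² + (-0.68)²) = √(1.21 + 19.8025 + 0.4624) = √21.4749, |v| = √((-2.72)² + 4.07² + 1.49²) = √(7.3984 + 16.5649 + 2.2201) = √26.1834.
cos θ = (u·v)/(|u||v|) = -16.1327/(√21.4749·√26.1834) ≈ -0.6803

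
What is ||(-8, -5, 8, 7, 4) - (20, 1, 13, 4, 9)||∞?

max(|x_i - y_i|) = max(|-8 - 20|, |-5 - 1|, |8 - 13|, |7 - 4|, |4 - 9|) = max(28, 6, 5, 3, 5) = 28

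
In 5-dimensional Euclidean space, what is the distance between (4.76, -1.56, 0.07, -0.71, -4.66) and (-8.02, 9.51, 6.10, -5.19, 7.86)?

√(Σ(x_i - y_i)²) = √((4.76 - (-8.02))² + (-1.56 - 9.51)² + (0.07 - 6.1)² + (-0.71 - (-5.19))² + (-4.66 - 7.86)²)
= √(12.78² + (-11.07)² + (-6.03)² + 4.48² + (-12.52)²) = √(163.3284 + 122.5449 + 36.3609 + 20.0704 + 156.7504) = √499.055 ≈ 22.3395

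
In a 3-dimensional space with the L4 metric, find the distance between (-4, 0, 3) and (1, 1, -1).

(Σ|x_i - y_i|^4)^(1/4) = (|-4 - 1|^4 + |0 - 1|^4 + |3 - (-1)|^4)^(1/4)
= (5^4 + 1^4 + 4^4)^(1/4) = (625 + 1 + 256)^(1/4) = (882)^(1/4) ≈ 5.4496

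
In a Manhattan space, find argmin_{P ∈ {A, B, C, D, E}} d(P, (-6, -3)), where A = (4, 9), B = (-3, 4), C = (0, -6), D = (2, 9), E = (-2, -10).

Distances: d(A) = 22, d(B) = 10, d(C) = 9, d(D) = 20, d(E) = 11. Nearest: C = (0, -6) with distance 9.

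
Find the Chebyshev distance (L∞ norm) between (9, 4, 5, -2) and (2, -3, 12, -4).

max(|x_i - y_i|) = max(|9 - 2|, |4 - (-3)|, |5 - 12|, |-2 - (-4)|) = max(7, 7, 7, 2) = 7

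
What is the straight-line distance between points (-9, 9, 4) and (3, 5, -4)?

√(Σ(x_i - y_i)²) = √((-9 - 3)² + (9 - 5)² + (4 - (-4))²)
= √((-12)² + 4² + 8²) = √(144 + 16 + 64) = √224 ≈ 14.9666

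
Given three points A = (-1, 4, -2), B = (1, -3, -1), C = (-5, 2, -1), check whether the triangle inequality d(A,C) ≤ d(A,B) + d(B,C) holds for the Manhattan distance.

d(A,B) = 2 + 7 + 1 = 10, d(B,C) = 6 + 5 + 0 = 11, d(A,C) = 4 + 2 + 1 = 7.
d(A,C) = 7 ≤ 10 + 11 = 21. Triangle inequality is satisfied.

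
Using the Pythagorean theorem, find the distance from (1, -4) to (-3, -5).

√(Σ(x_i - y_i)²) = √((1 - (-3))² + (-4 - (-5))²)
= √(4² + 1²) = √(16 + 1) = √17 ≈ 4.1231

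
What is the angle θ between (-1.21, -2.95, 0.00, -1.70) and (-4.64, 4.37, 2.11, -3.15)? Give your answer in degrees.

With u = (-1.21, -2.95, 0.00, -1.70), v = (-4.64, 4.37, 2.11, -3.15):
u·v = (-1.21)·(-4.64) + (-2.95)·4.37 + 0·2.11 + (-1.7)·(-3.15) = 5.6144 + (-12.8915) + 0 + 5.355 = -1.9221.
|u| = √((-1.21)² + (-2.95)² + 0² + (-1.7)²) = √(1.4641 + 8.7025 + 0 + 2.89) = √13.0566, |v| = √((-4.64)² + 4.37² + 2.11² + (-3.15)²) = √(21.5296 + 19.0969 + 4.4521 + 9.9225) = √55.0011.
cos θ = (u·v)/(|u||v|) = -1.9221/(√13.0566·√55.0011) ≈ -0.071726
θ = arccos(-0.071726) ≈ 94.11°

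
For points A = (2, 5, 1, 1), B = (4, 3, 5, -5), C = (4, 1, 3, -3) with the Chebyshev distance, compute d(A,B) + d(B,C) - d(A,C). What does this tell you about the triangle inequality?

d(A,B) = max(2, 2, 4, 6) = 6, d(B,C) = max(0, 2, 2, 2) = 2, d(A,C) = max(2, 4, 2, 4) = 4.
d(A,B) + d(B,C) - d(A,C) = 6 + 2 - 4 = 8 - 4 = 4. This is ≥ 0, so the triangle inequality holds for these points.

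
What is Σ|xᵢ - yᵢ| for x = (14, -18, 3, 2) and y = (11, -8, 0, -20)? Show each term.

Σ|x_i - y_i| = |14 - 11| + |-18 - (-8)| + |3 - 0| + |2 - (-20)| = 3 + 10 + 3 + 22 = 38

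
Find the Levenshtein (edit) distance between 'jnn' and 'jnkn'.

Let D[i][j] be the edit distance between the first i characters of 'jnn' and the first j characters of 'jnkn', with D[i][0] = i, D[0][j] = j, and D[i][j] = D[i-1][j-1] if the characters match, else 1 + min(D[i-1][j], D[i][j-1], D[i-1][j-1]). Filling the table (rows: prefixes of 'jnn', columns: prefixes of 'jnkn'):
     ε  j  n  k  n
  ε  0  1  2  3  4
  j  1  0  1  2  3
  n  2  1  0  1  2
  n  3  2  1  1  1
The bottom-right entry gives D[3][4] = 1, so no sequence of fewer than 1 edit works. Backtracking through the table gives one optimal edit sequence (1 edit):
  jnn → jnkn (ins k @3)
Edit distance = 1.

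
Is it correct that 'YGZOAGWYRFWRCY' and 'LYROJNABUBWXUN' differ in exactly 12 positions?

Differing positions: 1, 2, 3, 5, 6, 7, 8, 9, 10, 12, 13, 14. Hamming distance = 12, so the claim is true.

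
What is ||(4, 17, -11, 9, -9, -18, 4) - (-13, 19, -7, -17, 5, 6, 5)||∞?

max(|x_i - y_i|) = max(|4 - (-13)|, |17 - 19|, |-11 - (-7)|, |9 - (-17)|, |-9 - 5|, |-18 - 6|, |4 - 5|) = max(17, 2, 4, 26, 14, 24, 1) = 26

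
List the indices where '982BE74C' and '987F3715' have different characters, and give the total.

Differing positions: 3, 4, 5, 7, 8. Hamming distance = 5.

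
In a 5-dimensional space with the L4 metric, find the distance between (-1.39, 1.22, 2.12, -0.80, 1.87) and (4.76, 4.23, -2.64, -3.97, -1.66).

(Σ|x_i - y_i|^4)^(1/4) = (|-1.39 - 4.76|^4 + |1.22 - 4.23|^4 + |2.12 - (-2.64)|^4 + |-0.8 - (-3.97)|^4 + |1.87 - (-1.66)|^4)^(1/4)
= (6.15^4 + 3.01^4 + 4.76^4 + 3.17^4 + 3.53^4)^(1/4) ≈ (1430.5415 + 82.0854 + 513.3668 + 100.9804 + 155.274)^(1/4) = (2282.2481)^(1/4) ≈ 6.9118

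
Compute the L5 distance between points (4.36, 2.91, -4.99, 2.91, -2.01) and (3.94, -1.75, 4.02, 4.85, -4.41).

(Σ|x_i - y_i|^5)^(1/5) = (|4.36 - 3.94|^5 + |2.91 - (-1.75)|^5 + |-4.99 - 4.02|^5 + |2.91 - 4.85|^5 + |-2.01 - (-4.41)|^5)^(1/5)
= (0.42^5 + 4.66^5 + 9.01^5 + 1.94^5 + 2.4^5)^(1/5) ≈ (0.0131 + 2197.5035 + 59377.7798 + 27.4795 + 79.6262)^(1/5) = (61682.4021)^(1/5) ≈ 9.0789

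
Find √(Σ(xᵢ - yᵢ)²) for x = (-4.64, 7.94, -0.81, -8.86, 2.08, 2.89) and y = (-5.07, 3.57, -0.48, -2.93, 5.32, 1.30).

√(Σ(x_i - y_i)²) = √((-4.64 - (-5.07))² + (7.94 - 3.57)² + (-0.81 - (-0.48))² + (-8.86 - (-2.93))² + (2.08 - 5.32)² + (2.89 - 1.3)²)
= √(0.43² + 4.37² + (-0.33)² + (-5.93)² + (-3.24)² + 1.59²) = √(0.1849 + 19.0969 + 0.1089 + 35.1649 + 10.4976 + 2.5281) = √67.5813 ≈ 8.2208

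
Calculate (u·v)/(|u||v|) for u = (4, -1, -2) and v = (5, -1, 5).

With u = (4, -1, -2), v = (5, -1, 5):
u·v = 4·5 + (-1)·(-1) + (-2)·5 = 20 + 1 + (-10) = 11.
|u| = √(4² + (-1)² + (-2)²) = √21, |v| = √(5² + (-1)² + 5²) = √51, so |u||v| = √(21·51) = √1071.
cos θ = (u·v)/(|u||v|) = 11/√1071 ≈ 0.3361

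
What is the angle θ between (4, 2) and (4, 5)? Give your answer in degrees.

With u = (4, 2), v = (4, 5):
u·v = 4·4 + 2·5 = 16 + 10 = 26.
|u| = √(4² + 2²) = √20, |v| = √(4² + 5²) = √41, so |u||v| = √(20·41) = √820.
cos θ = (u·v)/(|u||v|) = 26/√820 ≈ 0.907959
θ = arccos(0.907959) ≈ 24.78°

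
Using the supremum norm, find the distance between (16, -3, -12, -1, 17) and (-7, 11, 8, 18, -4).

max(|x_i - y_i|) = max(|16 - (-7)|, |-3 - 11|, |-12 - 8|, |-1 - 18|, |17 - (-4)|) = max(23, 14, 20, 19, 21) = 23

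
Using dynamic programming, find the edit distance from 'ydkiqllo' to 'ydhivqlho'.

Let D[i][j] be the edit distance between the first i characters of 'ydkiqllo' and the first j characters of 'ydhivqlho', with D[i][0] = i, D[0][j] = j, and D[i][j] = D[i-1][j-1] if the characters match, else 1 + min(D[i-1][j], D[i][j-1], D[i-1][j-1]). Filling the table (rows: prefixes of 'ydkiqllo', columns: prefixes of 'ydhivqlho'):
     ε  y  d  h  i  v  q  l  h  o
  ε  0  1  2  3  4  5  6  7  8  9
  y  1  0  1  2  3  4  5  6  7  8
  d  2  1  0  1  2  3  4  5  6  7
  k  3  2  1  1  2  3  4  5  6  7
  i  4  3  2  2  1  2  3  4  5  6
  q  5  4  3  3  2  2  2  3  4  5
  l  6  5  4  4  3  3  3  2  3  4
  l  7  6  5  5  4  4  4  3  3  4
  o  8  7  6  6  5  5  5  4  4  3
The bottom-right entry gives D[8][9] = 3, so no sequence of fewer than 3 edits works. Backtracking through the table gives one optimal edit sequence (3 edits):
  ydkiqllo → ydhiqllo (sub k→h @3)
  ydhiqllo → ydhivqllo (ins v @5)
  ydhivqllo → ydhivqlho (sub l→h @8)
Edit distance = 3.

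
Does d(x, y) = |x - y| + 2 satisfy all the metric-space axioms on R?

No. d fails identity of indiscernibles (specifically d(x,x) = 0): d(-2, -2) = |-2 - (-2)| + 2 = 0 + 2 = 2 ≠ 0.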